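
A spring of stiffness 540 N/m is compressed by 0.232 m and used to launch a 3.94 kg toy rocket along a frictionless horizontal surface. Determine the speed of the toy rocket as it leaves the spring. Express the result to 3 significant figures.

Conservation of energy: ½kx² = ½mv²
v = x√(k/m) = 0.232 × √(540/3.94) = 2.716 m/s

v = 2.72 m/s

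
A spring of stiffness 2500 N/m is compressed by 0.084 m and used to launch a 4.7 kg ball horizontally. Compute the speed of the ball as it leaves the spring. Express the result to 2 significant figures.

The ball leaves the spring when the spring is at natural length, so ½kx² = ½mv²
v = x√(k/m) = 0.084 × √(2500/4.7) = 1.937 m/s

v = 1.9 m/s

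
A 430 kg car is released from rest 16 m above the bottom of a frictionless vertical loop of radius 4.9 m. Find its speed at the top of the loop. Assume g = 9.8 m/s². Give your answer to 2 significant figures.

Energy conservation: mgh = ½mv_top² + mg(2r)
v_top² = 2g(h − 2r) = 2(9.8)(16 − 9.800) = 121.5
v_top = 11.02 m/s

v = 11 m/s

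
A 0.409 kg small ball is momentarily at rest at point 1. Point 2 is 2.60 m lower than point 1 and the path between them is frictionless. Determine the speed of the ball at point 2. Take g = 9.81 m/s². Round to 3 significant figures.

v = 7.14 m/s

By conservation of mechanical energy, mgh = ½mv²
v = √(2gh) = √(2 × 9.81 × 2.60) = √51.012 = 7.142 m/s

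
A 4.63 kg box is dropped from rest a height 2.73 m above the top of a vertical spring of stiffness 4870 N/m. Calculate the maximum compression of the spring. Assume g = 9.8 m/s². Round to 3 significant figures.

x = 0.235 m

Let x be the compression. The total drop is H + x, and the box is instantaneously at rest at max compression, so energy conservation gives:
mg(H + x) = ½kx²
½(4870)x² − (4.63)(9.8)x − (4.63)(9.8)(2.73) = 0
2435x² − 45.37x − 123.9 = 0
x = [45.37 + √(2059 + 1.2065e+06)]/(2 × 2435) = 0.2351 m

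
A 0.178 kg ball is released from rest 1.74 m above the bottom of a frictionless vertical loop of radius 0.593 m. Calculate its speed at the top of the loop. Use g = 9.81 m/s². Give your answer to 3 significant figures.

v = 3.30 m/s

Energy conservation: mgh = ½mv_top² + mg(2r)
v_top² = 2g(h − 2r) = 2(9.81)(1.74 − 1.186) = 10.87
v_top = 3.297 m/s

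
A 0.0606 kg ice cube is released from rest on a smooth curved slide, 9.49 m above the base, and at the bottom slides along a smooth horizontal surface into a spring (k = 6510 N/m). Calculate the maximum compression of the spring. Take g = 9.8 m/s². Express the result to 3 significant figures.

x = 0.0416 m

Energy conservation (no friction) from release to max compression: mgh = ½kx²
x = √(2mgh/k) = √(2 × 0.0606 × 9.8 × 9.49 / 6510) = 0.04161 m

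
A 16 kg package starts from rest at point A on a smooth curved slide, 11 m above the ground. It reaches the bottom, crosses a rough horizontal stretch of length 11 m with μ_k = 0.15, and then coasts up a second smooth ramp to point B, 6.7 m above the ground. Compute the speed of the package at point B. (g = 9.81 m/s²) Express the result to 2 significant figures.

Energy at A: mgh₁ = (16)(9.81)(11) = 1726.6 J
Friction loss: W_f = μ_k mg d = 259.0 J
At B: ½mv² + mgh₂ = mgh₁ − W_f
½mv² = 1726.6 − 259.0 − 1051.6 = 415.94 J
v = √(2 × 415.94/16) = 7.211 m/s

v = 7.2 m/s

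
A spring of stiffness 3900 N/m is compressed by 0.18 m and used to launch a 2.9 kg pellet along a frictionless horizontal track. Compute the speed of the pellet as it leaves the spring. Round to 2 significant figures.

Spring PE converts entirely to kinetic energy: ½kx² = ½mv²
v = x√(k/m) = 0.18 × √(3900/2.9) = 6.601 m/s

v = 6.6 m/s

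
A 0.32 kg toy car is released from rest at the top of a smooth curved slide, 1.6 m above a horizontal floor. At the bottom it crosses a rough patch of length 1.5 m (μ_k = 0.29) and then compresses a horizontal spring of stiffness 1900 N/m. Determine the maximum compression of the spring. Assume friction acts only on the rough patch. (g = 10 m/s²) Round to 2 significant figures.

x = 0.063 m

Initial energy: E₁ = mgh = (0.32)(10)(1.6) = 5.1200 J
Friction removes W_f = μ_k mg d = (0.29)(0.32)(10)(1.5) = 1.392 J
Energy reaching the spring: E = 5.1200 − 1.392 = 3.7280 J
At max compression ½kx² = E ⇒ x = √(2E/k) = √(2 × 3.7280/1900) = 0.06264 m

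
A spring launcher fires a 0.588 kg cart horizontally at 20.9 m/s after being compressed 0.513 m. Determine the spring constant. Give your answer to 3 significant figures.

½kx² = ½mv²
k = mv²/x² = (0.588)(20.9)²/(0.513)² = 976.0 N/m

k = 976 N/m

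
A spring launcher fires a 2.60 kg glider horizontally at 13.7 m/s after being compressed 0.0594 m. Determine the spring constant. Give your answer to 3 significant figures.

Spring PE at full compression equals KE at release: ½kx² = ½mv²
k = mv²/x² = (2.60)(13.7)²/(0.0594)² = 138306 N/m

k = 138000 N/m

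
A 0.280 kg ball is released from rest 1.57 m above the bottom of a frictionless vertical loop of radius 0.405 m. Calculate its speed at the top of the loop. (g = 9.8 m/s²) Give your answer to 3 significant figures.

Energy conservation: mgh = ½mv_top² + mg(2r)
v_top² = 2g(h − 2r) = 2(9.8)(1.57 − 0.8100) = 14.90
v_top = 3.860 m/s

v = 3.86 m/s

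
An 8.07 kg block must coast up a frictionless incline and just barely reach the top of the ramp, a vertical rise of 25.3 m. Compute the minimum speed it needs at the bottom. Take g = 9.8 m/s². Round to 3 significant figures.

v = 22.3 m/s

At the top it is momentarily at rest, so all KE converts to PE: ½mv² = mgh
v = √(2gh) = √(2 × 9.8 × 25.3) = 22.27 m/s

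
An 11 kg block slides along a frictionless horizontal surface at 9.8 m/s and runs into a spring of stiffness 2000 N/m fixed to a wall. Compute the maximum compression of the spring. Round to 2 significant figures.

x = 0.73 m

Conservation of energy between contact and max compression: ½mv² = ½kx²
x = v√(m/k) = 9.8 × √(11/2000) = 0.7268 m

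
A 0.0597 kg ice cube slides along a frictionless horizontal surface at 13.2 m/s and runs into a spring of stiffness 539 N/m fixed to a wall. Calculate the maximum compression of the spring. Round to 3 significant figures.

x = 0.139 m

All KE is stored as spring PE at maximum compression: ½mv² = ½kx²
x = v√(m/k) = 13.2 × √(0.0597/539) = 0.1389 m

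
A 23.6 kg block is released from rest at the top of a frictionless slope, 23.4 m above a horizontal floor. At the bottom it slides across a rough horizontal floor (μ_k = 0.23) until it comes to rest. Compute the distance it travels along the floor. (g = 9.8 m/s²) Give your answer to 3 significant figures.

Applying the work–energy principle:
At rest all PE has been dissipated by friction: mgh = μ_k m g d
d = h/μ_k = 23.4/0.23 = 101.7 m

d = 102 m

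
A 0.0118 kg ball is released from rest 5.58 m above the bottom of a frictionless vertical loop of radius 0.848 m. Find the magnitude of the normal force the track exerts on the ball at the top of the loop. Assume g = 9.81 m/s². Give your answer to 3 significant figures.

Energy from release to top (height 2r): mgh = ½mv_top² + mg(2r)
v_top² = 2g(h − 2r) = 2(9.81)(5.58 − 1.696) = 76.204 m²/s²
At the top, both N and weight point toward the centre: N + mg = mv_top²/r
N = m(v_top²/r − g) = 0.0118(76.204/0.848 − 9.81) = 0.9446 N

N = 0.945 N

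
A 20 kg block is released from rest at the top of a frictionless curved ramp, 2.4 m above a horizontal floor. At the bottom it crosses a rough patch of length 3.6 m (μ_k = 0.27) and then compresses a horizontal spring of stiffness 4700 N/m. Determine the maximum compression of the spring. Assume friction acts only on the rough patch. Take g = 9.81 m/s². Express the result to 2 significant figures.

Initial energy: E₁ = mgh = (20)(9.81)(2.4) = 470.88 J
Friction removes W_f = μ_k mg d = (0.27)(20)(9.81)(3.6) = 190.7 J
Energy reaching the spring: E = 470.88 − 190.7 = 280.17 J
At max compression ½kx² = E ⇒ x = √(2E/k) = √(2 × 280.17/4700) = 0.3453 m

x = 0.35 m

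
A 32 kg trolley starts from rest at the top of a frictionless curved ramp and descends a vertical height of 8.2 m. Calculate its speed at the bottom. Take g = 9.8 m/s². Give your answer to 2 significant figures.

v = 13 m/s

By conservation of mechanical energy, mgh = ½mv²
The mass cancels from both sides.
v = √(2gh) = √(2 × 9.8 × 8.2) = √160.72 = 12.68 m/s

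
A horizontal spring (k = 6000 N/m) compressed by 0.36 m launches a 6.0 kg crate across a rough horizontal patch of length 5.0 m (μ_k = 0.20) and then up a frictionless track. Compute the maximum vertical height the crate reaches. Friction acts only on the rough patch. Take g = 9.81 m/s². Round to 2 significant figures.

Spring energy: E₀ = ½kx² = ½(6000)(0.36)² = 388.80 J
Friction: W_f = μ_k mg d = (0.20)(6.0)(9.81)(5.0) = 58.86 J
Energy at base of ramp: E = 388.80 − 58.86 = 329.94 J
At max height all remaining energy is PE: mgh = E ⇒ h = E/(mg) = 329.94/(6.0 × 9.81) = 5.606 m

h = 5.6 m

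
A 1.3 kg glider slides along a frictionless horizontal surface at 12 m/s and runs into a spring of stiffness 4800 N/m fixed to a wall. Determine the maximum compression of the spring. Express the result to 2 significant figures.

x = 0.20 m

At max compression the glider is momentarily at rest: ½mv² = ½kx²
x = v√(m/k) = 12 × √(1.3/4800) = 0.1975 m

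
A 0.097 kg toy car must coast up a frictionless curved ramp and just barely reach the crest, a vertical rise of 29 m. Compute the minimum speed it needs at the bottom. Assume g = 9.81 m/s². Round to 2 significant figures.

v = 24 m/s

At the top it is momentarily at rest, so all KE converts to PE: ½mv² = mgh
v = √(2gh) = √(2 × 9.81 × 29) = 23.85 m/s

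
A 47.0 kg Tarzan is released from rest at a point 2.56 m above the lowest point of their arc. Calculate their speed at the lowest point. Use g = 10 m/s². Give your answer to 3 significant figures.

v = 7.16 m/s

Energy conservation between the two points: mgh = ½mv²
v = √(2gh) = √(2 × 10 × 2.56) = √51.200 = 7.155 m/s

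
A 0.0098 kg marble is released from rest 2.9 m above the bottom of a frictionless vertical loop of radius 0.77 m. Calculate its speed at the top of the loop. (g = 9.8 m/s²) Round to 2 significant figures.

v = 5.2 m/s

Energy conservation: mgh = ½mv_top² + mg(2r)
v_top² = 2g(h − 2r) = 2(9.8)(2.9 − 1.540) = 26.66
v_top = 5.163 m/s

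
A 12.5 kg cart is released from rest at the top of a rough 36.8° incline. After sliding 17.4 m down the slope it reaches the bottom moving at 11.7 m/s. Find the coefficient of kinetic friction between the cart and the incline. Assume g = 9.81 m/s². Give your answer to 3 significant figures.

The energy dissipated by friction is the PE lost minus the KE gained:
mgL sinθ = 1278.1 J; ½mv² = 855.56 J
W_f = 1278.1 − 855.56 = 422.6 J
μ_k = W_f/(mg cosθ · L) = 422.6/(98.19 × 17.4) = 0.2473

μ_k = 0.247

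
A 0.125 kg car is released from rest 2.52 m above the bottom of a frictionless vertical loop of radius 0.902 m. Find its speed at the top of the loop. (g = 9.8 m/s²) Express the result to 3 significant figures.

v = 3.75 m/s

Energy conservation: mgh = ½mv_top² + mg(2r)
v_top² = 2g(h − 2r) = 2(9.8)(2.52 − 1.804) = 14.03
v_top = 3.746 m/s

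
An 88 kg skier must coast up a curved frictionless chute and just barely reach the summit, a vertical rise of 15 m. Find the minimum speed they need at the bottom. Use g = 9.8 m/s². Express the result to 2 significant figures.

At the top they are momentarily at rest, so all KE converts to PE: ½mv² = mgh
v = √(2gh) = √(2 × 9.8 × 15) = 17.15 m/s

v = 17 m/s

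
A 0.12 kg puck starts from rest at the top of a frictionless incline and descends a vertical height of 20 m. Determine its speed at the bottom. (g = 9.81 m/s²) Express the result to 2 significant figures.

v = 20 m/s

By conservation of mechanical energy, mgh = ½mv²
v = √(2gh) = √(2 × 9.81 × 20) = √392.40 = 19.81 m/s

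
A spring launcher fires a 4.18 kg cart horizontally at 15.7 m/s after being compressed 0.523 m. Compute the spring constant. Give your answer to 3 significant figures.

k = 3770 N/m

Energy stored in the spring equals the launch KE: ½kx² = ½mv²
k = mv²/x² = (4.18)(15.7)²/(0.523)² = 3767 N/m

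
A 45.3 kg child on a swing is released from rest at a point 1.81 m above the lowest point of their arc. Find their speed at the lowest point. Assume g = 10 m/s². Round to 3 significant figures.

v = 6.02 m/s

Mechanical energy is conserved (no friction): mgh = ½mv²
v = √(2gh) = √(2 × 10 × 1.81) = √36.200 = 6.017 m/s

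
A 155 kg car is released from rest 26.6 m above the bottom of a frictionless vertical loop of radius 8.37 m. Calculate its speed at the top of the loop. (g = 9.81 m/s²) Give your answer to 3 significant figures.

v = 13.9 m/s

Energy conservation: mgh = ½mv_top² + mg(2r)
v_top² = 2g(h − 2r) = 2(9.81)(26.6 − 16.74) = 193.5
v_top = 13.91 m/s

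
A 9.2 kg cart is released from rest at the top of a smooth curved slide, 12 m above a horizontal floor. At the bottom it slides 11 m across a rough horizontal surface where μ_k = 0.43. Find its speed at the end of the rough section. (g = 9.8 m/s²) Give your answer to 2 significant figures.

Applying the work–energy principle:
mgh = ½mv² + μ_k m g d
W_f = μ_k mg d = (0.43)(9.2)(9.8)(11) = 426.5 J
½mv² = mgh − W_f = 1081.9 − 426.5 = 655.46 J
v = √(2 × 655.46/9.2) = 11.94 m/s

v = 12 m/s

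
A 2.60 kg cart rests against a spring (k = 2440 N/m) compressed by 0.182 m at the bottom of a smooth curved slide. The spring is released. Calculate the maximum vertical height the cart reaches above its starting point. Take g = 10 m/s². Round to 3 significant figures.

Energy conservation from release to the highest point: ½kx² = mgh
h = kx²/(2mg) = (2440)(0.182)²/(2 × 2.60 × 10) = 1.554 m

h = 1.55 m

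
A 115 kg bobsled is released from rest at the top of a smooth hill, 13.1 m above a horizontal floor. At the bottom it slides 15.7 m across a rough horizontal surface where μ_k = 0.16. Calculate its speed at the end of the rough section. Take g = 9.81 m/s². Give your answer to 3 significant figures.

v = 14.4 m/s

Energy at the top = energy at the end + work done against friction:
mgh = ½mv² + μ_k m g d
W_f = μ_k mg d = (0.16)(115)(9.81)(15.7) = 2834 J
½mv² = mgh − W_f = 14779 − 2834 = 11945 J
v = √(2 × 11945/115) = 14.41 m/s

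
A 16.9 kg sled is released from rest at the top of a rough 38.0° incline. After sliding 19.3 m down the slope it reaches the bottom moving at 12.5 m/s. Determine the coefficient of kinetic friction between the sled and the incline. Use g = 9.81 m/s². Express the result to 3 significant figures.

μ_k = 0.258

The energy dissipated by friction is the PE lost minus the KE gained:
mgL sinθ = 1969.9 J; ½mv² = 1320.3 J
W_f = 1969.9 − 1320.3 = 649.6 J
μ_k = W_f/(mg cosθ · L) = 649.6/(130.6 × 19.3) = 0.2576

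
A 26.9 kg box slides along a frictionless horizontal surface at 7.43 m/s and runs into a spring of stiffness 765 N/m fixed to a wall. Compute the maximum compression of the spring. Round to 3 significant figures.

All KE is stored as spring PE at maximum compression: ½mv² = ½kx²
x = v√(m/k) = 7.43 × √(26.9/765) = 1.393 m

x = 1.39 m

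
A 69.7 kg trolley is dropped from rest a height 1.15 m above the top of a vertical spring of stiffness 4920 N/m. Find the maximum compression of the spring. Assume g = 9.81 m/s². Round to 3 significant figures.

x = 0.721 m

Measuring PE from the top of the relaxed spring, at max compression the trolley has dropped H + x with zero KE, so:
mg(H + x) = ½kx²
½(4920)x² − (69.7)(9.81)x − (69.7)(9.81)(1.15) = 0
2460x² − 683.8x − 786.3 = 0
x = [683.8 + √(467524 + 7.7374e+06)]/(2 × 2460) = 0.7212 m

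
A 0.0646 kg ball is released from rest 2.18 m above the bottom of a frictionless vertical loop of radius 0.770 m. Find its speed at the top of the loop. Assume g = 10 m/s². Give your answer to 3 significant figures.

Energy conservation: mgh = ½mv_top² + mg(2r)
v_top² = 2g(h − 2r) = 2(10)(2.18 − 1.540) = 12.80
v_top = 3.578 m/s

v = 3.58 m/s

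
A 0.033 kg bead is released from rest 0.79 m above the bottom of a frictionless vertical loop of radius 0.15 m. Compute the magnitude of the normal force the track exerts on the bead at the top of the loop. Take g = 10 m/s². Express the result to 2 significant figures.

N = 1.8 N

Energy from release to top (height 2r): mgh = ½mv_top² + mg(2r)
v_top² = 2g(h − 2r) = 2(10)(0.79 − 0.3000) = 9.8000 m²/s²
At the top, both N and weight point toward the centre: N + mg = mv_top²/r
N = m(v_top²/r − g) = 0.033(9.8000/0.15 − 10) = 1.826 N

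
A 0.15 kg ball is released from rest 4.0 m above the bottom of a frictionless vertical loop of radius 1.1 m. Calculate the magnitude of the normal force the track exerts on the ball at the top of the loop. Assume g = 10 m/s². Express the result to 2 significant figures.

Energy from release to top (height 2r): mgh = ½mv_top² + mg(2r)
v_top² = 2g(h − 2r) = 2(10)(4.0 − 2.200) = 36.000 m²/s²
At the top, both N and weight point toward the centre: N + mg = mv_top²/r
N = m(v_top²/r − g) = 0.15(36.000/1.1 − 10) = 3.409 N

N = 3.4 N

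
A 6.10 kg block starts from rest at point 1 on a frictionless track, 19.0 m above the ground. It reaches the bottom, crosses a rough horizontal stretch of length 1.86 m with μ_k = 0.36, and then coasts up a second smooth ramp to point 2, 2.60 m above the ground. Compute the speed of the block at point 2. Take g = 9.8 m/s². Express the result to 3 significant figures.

Energy at 1: mgh₁ = (6.10)(9.8)(19.0) = 1135.8 J
Friction loss: W_f = μ_k mg d = 40.03 J
At 2: ½mv² + mgh₂ = mgh₁ − W_f
½mv² = 1135.8 − 40.03 − 155.43 = 940.36 J
v = √(2 × 940.36/6.10) = 17.56 m/s

v = 17.6 m/s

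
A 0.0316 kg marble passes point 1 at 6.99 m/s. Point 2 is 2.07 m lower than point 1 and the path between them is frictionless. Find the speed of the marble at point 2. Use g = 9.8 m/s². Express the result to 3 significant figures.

Equating total energy at the two states: ½mv₀² + mgh = ½mv²
v² = v₀² + 2gh = (6.99)² + 2(9.8)(2.07) = 89.432
v = √89.432 = 9.457 m/s

v = 9.46 m/s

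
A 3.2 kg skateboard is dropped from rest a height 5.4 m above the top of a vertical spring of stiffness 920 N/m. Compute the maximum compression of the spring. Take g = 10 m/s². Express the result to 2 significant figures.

Take the reference level at the top of the uncompressed spring. At max compression the skateboard has fallen H + x and is momentarily at rest:
mg(H + x) = ½kx²
½(920)x² − (3.2)(10)x − (3.2)(10)(5.4) = 0
460.0x² − 32.00x − 172.8 = 0
x = [32.00 + √(1024 + 317952)]/(2 × 460.0) = 0.6487 m

x = 0.65 m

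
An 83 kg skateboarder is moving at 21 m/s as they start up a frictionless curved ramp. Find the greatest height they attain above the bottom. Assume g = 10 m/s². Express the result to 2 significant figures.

h = 22 m

By energy conservation, ½mv² = mgh
h = v²/(2g) = 21²/(2 × 10) = 22.05 m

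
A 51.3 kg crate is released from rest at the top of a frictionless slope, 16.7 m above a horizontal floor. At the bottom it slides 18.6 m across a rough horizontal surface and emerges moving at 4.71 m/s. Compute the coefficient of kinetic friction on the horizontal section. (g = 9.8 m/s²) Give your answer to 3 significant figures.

μ_k = 0.837

Applying the work–energy principle:
mgh = ½mv² + μ_k m g d
mgh = 8395.8 J; ½mv² = 569.02 J
W_f = 8395.8 − 569.02 = 7827 J
μ_k = W_f/(mg·d) = 7827/(502.7 × 18.6) = 0.8370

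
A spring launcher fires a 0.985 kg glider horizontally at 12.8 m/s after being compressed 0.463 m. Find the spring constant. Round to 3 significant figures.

k = 753 N/m

Energy stored in the spring equals the launch KE: ½kx² = ½mv²
k = mv²/x² = (0.985)(12.8)²/(0.463)² = 752.8 N/m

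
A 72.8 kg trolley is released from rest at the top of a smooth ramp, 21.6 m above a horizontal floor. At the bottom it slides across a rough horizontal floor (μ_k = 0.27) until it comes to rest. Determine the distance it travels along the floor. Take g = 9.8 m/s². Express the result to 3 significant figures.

Energy at the top = energy at the end + work done against friction:
At rest all PE has been dissipated by friction: mgh = μ_k m g d
d = h/μ_k = 21.6/0.27 = 80.00 m

d = 80.0 m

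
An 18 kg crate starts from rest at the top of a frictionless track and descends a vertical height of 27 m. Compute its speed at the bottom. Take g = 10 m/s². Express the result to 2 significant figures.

By conservation of mechanical energy, mgh = ½mv²
v = √(2gh) = √(2 × 10 × 27) = √540.00 = 23.24 m/s

v = 23 m/s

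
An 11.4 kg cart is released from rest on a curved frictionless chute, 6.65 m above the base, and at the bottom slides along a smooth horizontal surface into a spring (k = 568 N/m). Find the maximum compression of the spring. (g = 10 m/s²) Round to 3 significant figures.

Energy conservation (no friction) from release to max compression: mgh = ½kx²
x = √(2mgh/k) = √(2 × 11.4 × 10 × 6.65 / 568) = 1.634 m

x = 1.63 m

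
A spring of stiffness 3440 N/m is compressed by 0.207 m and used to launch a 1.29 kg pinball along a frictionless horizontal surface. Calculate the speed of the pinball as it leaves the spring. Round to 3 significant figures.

The pinball leaves the spring when the spring is at natural length, so ½kx² = ½mv²
v = x√(k/m) = 0.207 × √(3440/1.29) = 10.69 m/s

v = 10.7 m/s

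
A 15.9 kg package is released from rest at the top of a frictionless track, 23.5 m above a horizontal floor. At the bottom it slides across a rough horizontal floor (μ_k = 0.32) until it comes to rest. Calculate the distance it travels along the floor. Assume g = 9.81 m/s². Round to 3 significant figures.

d = 73.4 m

Energy at the top = energy at the end + work done against friction:
At rest all PE has been dissipated by friction: mgh = μ_k m g d
d = h/μ_k = 23.5/0.32 = 73.44 m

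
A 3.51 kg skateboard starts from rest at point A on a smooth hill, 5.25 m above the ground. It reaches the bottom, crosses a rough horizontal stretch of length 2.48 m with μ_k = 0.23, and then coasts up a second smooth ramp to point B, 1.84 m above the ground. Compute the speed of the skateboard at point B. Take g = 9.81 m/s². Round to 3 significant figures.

Energy at A: mgh₁ = (3.51)(9.81)(5.25) = 180.77 J
Friction loss: W_f = μ_k mg d = 19.64 J
At B: ½mv² + mgh₂ = mgh₁ − W_f
½mv² = 180.77 − 19.64 − 63.357 = 97.776 J
v = √(2 × 97.776/3.51) = 7.464 m/s

v = 7.46 m/s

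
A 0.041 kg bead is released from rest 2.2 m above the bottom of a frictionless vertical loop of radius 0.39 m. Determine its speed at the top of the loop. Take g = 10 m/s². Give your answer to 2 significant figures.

v = 5.3 m/s

Energy conservation: mgh = ½mv_top² + mg(2r)
v_top² = 2g(h − 2r) = 2(10)(2.2 − 0.7800) = 28.40
v_top = 5.329 m/s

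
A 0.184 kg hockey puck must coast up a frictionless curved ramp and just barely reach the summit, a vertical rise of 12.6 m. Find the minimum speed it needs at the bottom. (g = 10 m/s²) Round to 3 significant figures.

v = 15.9 m/s

At the top it is momentarily at rest, so all KE converts to PE: ½mv² = mgh
v = √(2gh) = √(2 × 10 × 12.6) = 15.87 m/s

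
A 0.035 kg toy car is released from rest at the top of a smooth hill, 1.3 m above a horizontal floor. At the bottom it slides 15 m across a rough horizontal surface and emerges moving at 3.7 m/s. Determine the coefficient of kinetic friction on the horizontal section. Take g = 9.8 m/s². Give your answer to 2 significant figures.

Applying the work–energy principle:
mgh = ½mv² + μ_k m g d
mgh = 0.44590 J; ½mv² = 0.23958 J
W_f = 0.44590 − 0.23958 = 0.2063 J
μ_k = W_f/(mg·d) = 0.2063/(0.3430 × 15) = 0.04010

μ_k = 0.040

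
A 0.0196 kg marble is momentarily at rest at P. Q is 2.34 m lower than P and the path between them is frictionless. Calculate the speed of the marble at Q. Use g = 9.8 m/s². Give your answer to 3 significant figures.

v = 6.77 m/s

Mechanical energy is conserved (no friction): mgh = ½mv²
v = √(2gh) = √(2 × 9.8 × 2.34) = √45.864 = 6.772 m/s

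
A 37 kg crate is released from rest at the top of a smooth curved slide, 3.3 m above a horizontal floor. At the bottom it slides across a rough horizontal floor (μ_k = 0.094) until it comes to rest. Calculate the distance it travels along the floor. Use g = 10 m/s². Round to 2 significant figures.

Applying the work–energy principle:
At rest all PE has been dissipated by friction: mgh = μ_k m g d
d = h/μ_k = 3.3/0.094 = 35.11 m

d = 35 m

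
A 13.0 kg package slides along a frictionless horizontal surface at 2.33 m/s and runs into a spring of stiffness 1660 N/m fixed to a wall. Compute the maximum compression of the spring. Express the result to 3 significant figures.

x = 0.206 m

All KE is stored as spring PE at maximum compression: ½mv² = ½kx²
x = v√(m/k) = 2.33 × √(13.0/1660) = 0.2062 m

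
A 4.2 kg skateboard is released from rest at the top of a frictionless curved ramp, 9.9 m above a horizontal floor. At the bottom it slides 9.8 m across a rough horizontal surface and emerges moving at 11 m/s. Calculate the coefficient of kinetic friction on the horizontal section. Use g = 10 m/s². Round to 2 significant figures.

Applying the work–energy principle:
mgh = ½mv² + μ_k m g d
mgh = 415.80 J; ½mv² = 254.10 J
W_f = 415.80 − 254.10 = 161.7 J
μ_k = W_f/(mg·d) = 161.7/(42.00 × 9.8) = 0.3929

μ_k = 0.39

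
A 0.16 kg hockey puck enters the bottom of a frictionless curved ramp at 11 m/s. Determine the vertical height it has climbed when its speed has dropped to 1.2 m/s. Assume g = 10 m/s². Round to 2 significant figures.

Energy balance between the two points: ½mv₁² = ½mv₂² + mgh
h = (v₁² − v₂²)/(2g) = (11² − 1.2²)/(2 × 10) = 5.978 m

h = 6.0 m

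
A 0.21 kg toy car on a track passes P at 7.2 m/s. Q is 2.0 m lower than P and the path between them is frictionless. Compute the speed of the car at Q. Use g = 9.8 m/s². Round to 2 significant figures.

Equating total energy at the two states: ½mv₀² + mgh = ½mv²
v² = v₀² + 2gh = (7.2)² + 2(9.8)(2.0) = 91.040
v = √91.040 = 9.541 m/s

v = 9.5 m/s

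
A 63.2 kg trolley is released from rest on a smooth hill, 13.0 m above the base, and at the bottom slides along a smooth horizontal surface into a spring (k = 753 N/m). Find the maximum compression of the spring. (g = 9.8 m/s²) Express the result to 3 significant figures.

x = 4.62 m

At max compression the trolley is momentarily at rest: mgh = ½kx²
x = √(2mgh/k) = √(2 × 63.2 × 9.8 × 13.0 / 753) = 4.624 m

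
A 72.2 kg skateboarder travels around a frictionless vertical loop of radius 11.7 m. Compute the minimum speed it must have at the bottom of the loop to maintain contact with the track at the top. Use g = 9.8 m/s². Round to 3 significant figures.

At the top: mg = mv_top²/r ⇒ v_top² = gr = 114.7 m²/s²
Energy from bottom to top (height 2r): ½mv_bot² = ½mv_top² + mg(2r)
v_bot² = gr + 4gr = 5gr = 573.3
v_bot = √(5gr) = 23.94 m/s

v = 23.9 m/s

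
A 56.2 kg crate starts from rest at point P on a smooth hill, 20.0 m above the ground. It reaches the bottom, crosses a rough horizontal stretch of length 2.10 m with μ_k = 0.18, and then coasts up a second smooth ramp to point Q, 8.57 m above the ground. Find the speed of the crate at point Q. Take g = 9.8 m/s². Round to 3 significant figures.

v = 14.7 m/s

Energy at P: mgh₁ = (56.2)(9.8)(20.0) = 11015 J
Friction loss: W_f = μ_k mg d = 208.2 J
At Q: ½mv² + mgh₂ = mgh₁ − W_f
½mv² = 11015 − 208.2 − 4720.0 = 6087.0 J
v = √(2 × 6087.0/56.2) = 14.72 m/s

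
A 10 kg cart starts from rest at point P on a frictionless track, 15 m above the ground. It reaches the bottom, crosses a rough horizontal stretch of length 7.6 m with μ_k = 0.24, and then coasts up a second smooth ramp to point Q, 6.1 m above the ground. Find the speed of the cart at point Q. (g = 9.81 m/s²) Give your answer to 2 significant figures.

Energy at P: mgh₁ = (10)(9.81)(15) = 1471.5 J
Friction loss: W_f = μ_k mg d = 178.9 J
At Q: ½mv² + mgh₂ = mgh₁ − W_f
½mv² = 1471.5 − 178.9 − 598.41 = 694.16 J
v = √(2 × 694.16/10) = 11.78 m/s

v = 12 m/s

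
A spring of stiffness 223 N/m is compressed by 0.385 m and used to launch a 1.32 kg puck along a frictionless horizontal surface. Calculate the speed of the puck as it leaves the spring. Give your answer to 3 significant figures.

The puck leaves the spring when the spring is at natural length, so ½kx² = ½mv²
v = x√(k/m) = 0.385 × √(223/1.32) = 5.004 m/s

v = 5.00 m/s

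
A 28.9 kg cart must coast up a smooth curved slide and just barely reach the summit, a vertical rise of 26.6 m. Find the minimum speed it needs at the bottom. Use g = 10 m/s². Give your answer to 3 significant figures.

v = 23.1 m/s

At the top it is momentarily at rest, so all KE converts to PE: ½mv² = mgh
v = √(2gh) = √(2 × 10 × 26.6) = 23.07 m/s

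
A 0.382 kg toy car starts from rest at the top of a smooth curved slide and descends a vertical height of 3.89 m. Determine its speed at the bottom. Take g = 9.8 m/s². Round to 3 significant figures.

Energy conservation between the two points: mgh = ½mv²
v = √(2gh) = √(2 × 9.8 × 3.89) = √76.244 = 8.732 m/s

v = 8.73 m/s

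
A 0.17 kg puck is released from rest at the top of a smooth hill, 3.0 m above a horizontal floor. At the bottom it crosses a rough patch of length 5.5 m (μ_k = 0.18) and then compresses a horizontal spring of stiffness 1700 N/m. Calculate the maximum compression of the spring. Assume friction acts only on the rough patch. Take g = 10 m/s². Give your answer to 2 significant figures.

x = 0.063 m

Initial energy: E₁ = mgh = (0.17)(10)(3.0) = 5.1000 J
Friction removes W_f = μ_k mg d = (0.18)(0.17)(10)(5.5) = 1.683 J
Energy reaching the spring: E = 5.1000 − 1.683 = 3.4170 J
At max compression ½kx² = E ⇒ x = √(2E/k) = √(2 × 3.4170/1700) = 0.06340 m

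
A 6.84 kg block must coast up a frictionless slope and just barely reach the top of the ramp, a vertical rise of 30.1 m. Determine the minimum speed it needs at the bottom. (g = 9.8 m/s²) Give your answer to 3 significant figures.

At the top it is momentarily at rest, so all KE converts to PE: ½mv² = mgh
v = √(2gh) = √(2 × 9.8 × 30.1) = 24.29 m/s

v = 24.3 m/s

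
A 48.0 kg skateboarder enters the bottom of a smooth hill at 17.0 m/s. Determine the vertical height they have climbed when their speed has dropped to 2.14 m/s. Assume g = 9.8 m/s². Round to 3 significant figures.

Energy balance between the two points: ½mv₁² = ½mv₂² + mgh
h = (v₁² − v₂²)/(2g) = (17.0² − 2.14²)/(2 × 9.8) = 14.51 m

h = 14.5 m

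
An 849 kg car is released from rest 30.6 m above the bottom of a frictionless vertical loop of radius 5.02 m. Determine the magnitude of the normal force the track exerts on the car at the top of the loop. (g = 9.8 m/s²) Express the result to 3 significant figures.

Energy from release to top (height 2r): mgh = ½mv_top² + mg(2r)
v_top² = 2g(h − 2r) = 2(9.8)(30.6 − 10.04) = 402.98 m²/s²
At the top, both N and weight point toward the centre: N + mg = mv_top²/r
N = m(v_top²/r − g) = 849(402.98/5.02 − 9.8) = 59833 N

N = 59800 N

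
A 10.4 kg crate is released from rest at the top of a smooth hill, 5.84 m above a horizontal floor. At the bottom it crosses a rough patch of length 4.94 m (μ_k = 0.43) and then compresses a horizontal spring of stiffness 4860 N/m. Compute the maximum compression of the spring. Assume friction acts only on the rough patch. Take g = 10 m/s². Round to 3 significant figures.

Initial energy: E₁ = mgh = (10.4)(10)(5.84) = 607.36 J
Friction removes W_f = μ_k mg d = (0.43)(10.4)(10)(4.94) = 220.9 J
Energy reaching the spring: E = 607.36 − 220.9 = 386.44 J
At max compression ½kx² = E ⇒ x = √(2E/k) = √(2 × 386.44/4860) = 0.3988 m

x = 0.399 m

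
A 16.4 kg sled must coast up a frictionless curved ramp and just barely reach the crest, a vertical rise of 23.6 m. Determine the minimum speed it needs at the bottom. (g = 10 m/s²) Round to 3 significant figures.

v = 21.7 m/s

At the top it is momentarily at rest, so all KE converts to PE: ½mv² = mgh
v = √(2gh) = √(2 × 10 × 23.6) = 21.73 m/s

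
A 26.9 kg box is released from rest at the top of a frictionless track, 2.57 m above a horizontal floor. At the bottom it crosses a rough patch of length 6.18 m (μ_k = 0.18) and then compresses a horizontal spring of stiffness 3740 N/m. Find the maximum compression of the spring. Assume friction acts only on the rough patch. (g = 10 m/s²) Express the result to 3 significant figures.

x = 0.458 m

Initial energy: E₁ = mgh = (26.9)(10)(2.57) = 691.33 J
Friction removes W_f = μ_k mg d = (0.18)(26.9)(10)(6.18) = 299.2 J
Energy reaching the spring: E = 691.33 − 299.2 = 392.09 J
At max compression ½kx² = E ⇒ x = √(2E/k) = √(2 × 392.09/3740) = 0.4579 m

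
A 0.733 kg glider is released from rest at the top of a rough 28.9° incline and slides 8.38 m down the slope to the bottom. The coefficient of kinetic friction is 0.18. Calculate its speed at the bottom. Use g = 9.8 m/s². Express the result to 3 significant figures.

v = 7.31 m/s

Energy: mgh = ½mv² + W_f, with h = L sinθ and W_f = μ_k (mg cosθ) L
mgh = mgL sinθ = (0.733)(9.8)(8.38)sin28.9° = 29.092 J
W_f = μ_k mg cosθ · L = (0.18)(0.733)(9.8)cos28.9°·8.38 = 9.486 J
½mv² = 29.092 − 9.486 = 19.606 J
v = √(2 × 19.606/0.733) = 7.314 m/s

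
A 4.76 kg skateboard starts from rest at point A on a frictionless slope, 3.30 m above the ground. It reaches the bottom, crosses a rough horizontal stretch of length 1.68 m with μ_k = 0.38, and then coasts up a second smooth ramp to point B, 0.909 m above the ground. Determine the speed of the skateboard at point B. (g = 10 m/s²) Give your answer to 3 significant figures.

v = 5.92 m/s

Energy at A: mgh₁ = (4.76)(10)(3.30) = 157.08 J
Friction loss: W_f = μ_k mg d = 30.39 J
At B: ½mv² + mgh₂ = mgh₁ − W_f
½mv² = 157.08 − 30.39 − 43.268 = 83.424 J
v = √(2 × 83.424/4.76) = 5.920 m/s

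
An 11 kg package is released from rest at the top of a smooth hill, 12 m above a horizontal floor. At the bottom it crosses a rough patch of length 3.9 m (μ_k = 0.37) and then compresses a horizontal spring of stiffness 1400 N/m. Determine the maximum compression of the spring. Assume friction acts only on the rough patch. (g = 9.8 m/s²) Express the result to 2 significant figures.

x = 1.3 m

Initial energy: E₁ = mgh = (11)(9.8)(12) = 1293.6 J
Friction removes W_f = μ_k mg d = (0.37)(11)(9.8)(3.9) = 155.6 J
Energy reaching the spring: E = 1293.6 − 155.6 = 1138.0 J
At max compression ½kx² = E ⇒ x = √(2E/k) = √(2 × 1138.0/1400) = 1.275 m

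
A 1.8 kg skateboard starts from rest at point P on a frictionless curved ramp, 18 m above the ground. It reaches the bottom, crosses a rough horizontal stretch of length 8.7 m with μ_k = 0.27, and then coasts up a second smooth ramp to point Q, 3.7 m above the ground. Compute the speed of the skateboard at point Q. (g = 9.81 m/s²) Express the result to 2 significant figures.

Energy at P: mgh₁ = (1.8)(9.81)(18) = 317.84 J
Friction loss: W_f = μ_k mg d = 41.48 J
At Q: ½mv² + mgh₂ = mgh₁ − W_f
½mv² = 317.84 − 41.48 − 65.335 = 211.03 J
v = √(2 × 211.03/1.8) = 15.31 m/s

v = 15 m/s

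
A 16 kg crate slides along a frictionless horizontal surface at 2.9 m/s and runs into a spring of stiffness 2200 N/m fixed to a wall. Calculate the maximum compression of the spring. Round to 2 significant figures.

At max compression the crate is momentarily at rest: ½mv² = ½kx²
x = v√(m/k) = 2.9 × √(16/2200) = 0.2473 m

x = 0.25 m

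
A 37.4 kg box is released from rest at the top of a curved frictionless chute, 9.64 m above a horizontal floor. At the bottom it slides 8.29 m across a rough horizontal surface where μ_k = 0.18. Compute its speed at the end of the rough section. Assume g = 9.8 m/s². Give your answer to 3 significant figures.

v = 12.6 m/s

Energy bookkeeping (friction removes W_f = μ_k N d):
mgh = ½mv² + μ_k m g d
W_f = μ_k mg d = (0.18)(37.4)(9.8)(8.29) = 546.9 J
½mv² = mgh − W_f = 3533.3 − 546.9 = 2986.3 J
v = √(2 × 2986.3/37.4) = 12.64 m/s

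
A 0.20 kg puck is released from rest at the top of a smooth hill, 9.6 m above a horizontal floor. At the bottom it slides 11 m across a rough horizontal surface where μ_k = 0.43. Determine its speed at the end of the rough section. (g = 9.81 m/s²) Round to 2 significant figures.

v = 9.8 m/s

Energy at the top = energy at the end + work done against friction:
mgh = ½mv² + μ_k m g d
W_f = μ_k mg d = (0.43)(0.20)(9.81)(11) = 9.280 J
½mv² = mgh − W_f = 18.835 − 9.280 = 9.5549 J
v = √(2 × 9.5549/0.20) = 9.775 m/s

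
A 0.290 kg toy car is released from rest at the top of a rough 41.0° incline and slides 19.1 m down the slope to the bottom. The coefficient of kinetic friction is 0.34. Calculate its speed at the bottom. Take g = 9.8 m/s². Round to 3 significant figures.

v = 12.2 m/s

Taking the bottom as reference, mgh = ½mv² + μ_k N L with h = L sinθ, N = mg cosθ:
mgh = mgL sinθ = (0.290)(9.8)(19.1)sin41.0° = 35.612 J
W_f = μ_k mg cosθ · L = (0.34)(0.290)(9.8)cos41.0°·19.1 = 13.93 J
½mv² = 35.612 − 13.93 = 21.683 J
v = √(2 × 21.683/0.290) = 12.23 m/s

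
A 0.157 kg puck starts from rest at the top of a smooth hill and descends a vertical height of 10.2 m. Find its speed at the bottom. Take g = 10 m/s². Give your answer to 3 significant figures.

Energy conservation between the two points: mgh = ½mv²
v = √(2gh) = √(2 × 10 × 10.2) = √204.00 = 14.28 m/s

v = 14.3 m/s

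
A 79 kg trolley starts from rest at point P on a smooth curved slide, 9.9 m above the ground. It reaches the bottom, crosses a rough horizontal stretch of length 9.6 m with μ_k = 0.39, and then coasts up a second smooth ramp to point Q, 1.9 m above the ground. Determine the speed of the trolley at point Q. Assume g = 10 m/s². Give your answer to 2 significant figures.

v = 9.2 m/s

Energy at P: mgh₁ = (79)(10)(9.9) = 7821.0 J
Friction loss: W_f = μ_k mg d = 2958 J
At Q: ½mv² + mgh₂ = mgh₁ − W_f
½mv² = 7821.0 − 2958 − 1501.0 = 3362.2 J
v = √(2 × 3362.2/79) = 9.226 m/s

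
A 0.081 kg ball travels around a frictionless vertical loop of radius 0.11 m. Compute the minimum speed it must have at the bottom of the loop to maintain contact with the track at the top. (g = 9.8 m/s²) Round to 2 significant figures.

v = 2.3 m/s

At the top: mg = mv_top²/r ⇒ v_top² = gr = 1.078 m²/s²
Energy from bottom to top (height 2r): ½mv_bot² = ½mv_top² + mg(2r)
v_bot² = gr + 4gr = 5gr = 5.390
v_bot = √(5gr) = 2.322 m/s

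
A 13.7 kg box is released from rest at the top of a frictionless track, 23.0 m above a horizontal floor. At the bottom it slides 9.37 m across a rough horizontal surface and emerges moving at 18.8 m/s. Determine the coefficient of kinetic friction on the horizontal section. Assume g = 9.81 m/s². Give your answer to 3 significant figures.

Energy bookkeeping (friction removes W_f = μ_k N d):
mgh = ½mv² + μ_k m g d
mgh = 3091.1 J; ½mv² = 2421.1 J
W_f = 3091.1 − 2421.1 = 670.1 J
μ_k = W_f/(mg·d) = 670.1/(134.4 × 9.37) = 0.5321

μ_k = 0.532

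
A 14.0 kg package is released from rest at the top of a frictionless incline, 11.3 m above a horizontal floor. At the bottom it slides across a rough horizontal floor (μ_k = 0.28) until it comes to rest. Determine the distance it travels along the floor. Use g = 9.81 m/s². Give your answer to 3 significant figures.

Energy bookkeeping (friction removes W_f = μ_k N d):
At rest all PE has been dissipated by friction: mgh = μ_k m g d
d = h/μ_k = 11.3/0.28 = 40.36 m

d = 40.4 m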